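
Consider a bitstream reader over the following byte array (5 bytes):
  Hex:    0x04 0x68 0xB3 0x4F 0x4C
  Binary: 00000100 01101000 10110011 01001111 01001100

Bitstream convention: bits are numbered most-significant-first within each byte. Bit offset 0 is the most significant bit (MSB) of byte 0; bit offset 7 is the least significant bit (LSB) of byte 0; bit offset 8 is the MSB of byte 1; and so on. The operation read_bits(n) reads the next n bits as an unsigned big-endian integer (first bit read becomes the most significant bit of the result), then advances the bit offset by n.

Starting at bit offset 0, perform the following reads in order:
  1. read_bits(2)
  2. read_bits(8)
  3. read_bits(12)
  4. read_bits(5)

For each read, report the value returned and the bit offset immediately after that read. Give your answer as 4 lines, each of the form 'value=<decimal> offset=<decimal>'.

Answer: value=0 offset=2
value=17 offset=10
value=2604 offset=22
value=26 offset=27

Derivation:
Read 1: bits[0:2] width=2 -> value=0 (bin 00); offset now 2 = byte 0 bit 2; 38 bits remain
Read 2: bits[2:10] width=8 -> value=17 (bin 00010001); offset now 10 = byte 1 bit 2; 30 bits remain
Read 3: bits[10:22] width=12 -> value=2604 (bin 101000101100); offset now 22 = byte 2 bit 6; 18 bits remain
Read 4: bits[22:27] width=5 -> value=26 (bin 11010); offset now 27 = byte 3 bit 3; 13 bits remain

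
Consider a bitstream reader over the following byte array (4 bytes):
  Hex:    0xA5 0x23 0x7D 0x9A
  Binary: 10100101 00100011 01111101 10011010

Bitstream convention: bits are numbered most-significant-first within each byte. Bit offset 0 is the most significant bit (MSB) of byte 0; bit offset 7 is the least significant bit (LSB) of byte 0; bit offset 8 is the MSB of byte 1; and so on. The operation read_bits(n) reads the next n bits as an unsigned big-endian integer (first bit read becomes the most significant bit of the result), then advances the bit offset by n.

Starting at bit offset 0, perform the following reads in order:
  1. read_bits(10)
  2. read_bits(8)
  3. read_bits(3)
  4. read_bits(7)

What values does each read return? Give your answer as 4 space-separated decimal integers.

Read 1: bits[0:10] width=10 -> value=660 (bin 1010010100); offset now 10 = byte 1 bit 2; 22 bits remain
Read 2: bits[10:18] width=8 -> value=141 (bin 10001101); offset now 18 = byte 2 bit 2; 14 bits remain
Read 3: bits[18:21] width=3 -> value=7 (bin 111); offset now 21 = byte 2 bit 5; 11 bits remain
Read 4: bits[21:28] width=7 -> value=89 (bin 1011001); offset now 28 = byte 3 bit 4; 4 bits remain

Answer: 660 141 7 89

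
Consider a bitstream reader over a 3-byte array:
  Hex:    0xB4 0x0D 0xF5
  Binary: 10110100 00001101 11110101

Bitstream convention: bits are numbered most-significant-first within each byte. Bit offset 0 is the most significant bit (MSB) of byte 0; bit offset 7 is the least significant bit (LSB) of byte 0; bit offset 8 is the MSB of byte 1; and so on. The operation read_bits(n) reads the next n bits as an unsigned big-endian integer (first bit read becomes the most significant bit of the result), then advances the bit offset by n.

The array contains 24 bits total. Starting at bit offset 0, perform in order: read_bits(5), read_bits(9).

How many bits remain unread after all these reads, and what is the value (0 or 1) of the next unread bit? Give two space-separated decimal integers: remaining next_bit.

Answer: 10 0

Derivation:
Read 1: bits[0:5] width=5 -> value=22 (bin 10110); offset now 5 = byte 0 bit 5; 19 bits remain
Read 2: bits[5:14] width=9 -> value=259 (bin 100000011); offset now 14 = byte 1 bit 6; 10 bits remain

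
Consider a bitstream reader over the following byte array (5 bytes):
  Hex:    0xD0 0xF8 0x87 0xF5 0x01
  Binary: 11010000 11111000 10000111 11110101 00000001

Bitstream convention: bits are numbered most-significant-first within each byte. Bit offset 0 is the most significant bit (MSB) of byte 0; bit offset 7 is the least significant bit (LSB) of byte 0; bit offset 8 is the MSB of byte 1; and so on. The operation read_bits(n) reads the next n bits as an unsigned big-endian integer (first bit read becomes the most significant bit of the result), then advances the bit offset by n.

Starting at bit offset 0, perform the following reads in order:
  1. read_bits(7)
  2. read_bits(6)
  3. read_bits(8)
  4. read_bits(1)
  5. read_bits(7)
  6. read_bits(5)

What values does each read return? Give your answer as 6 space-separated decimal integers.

Read 1: bits[0:7] width=7 -> value=104 (bin 1101000); offset now 7 = byte 0 bit 7; 33 bits remain
Read 2: bits[7:13] width=6 -> value=31 (bin 011111); offset now 13 = byte 1 bit 5; 27 bits remain
Read 3: bits[13:21] width=8 -> value=16 (bin 00010000); offset now 21 = byte 2 bit 5; 19 bits remain
Read 4: bits[21:22] width=1 -> value=1 (bin 1); offset now 22 = byte 2 bit 6; 18 bits remain
Read 5: bits[22:29] width=7 -> value=126 (bin 1111110); offset now 29 = byte 3 bit 5; 11 bits remain
Read 6: bits[29:34] width=5 -> value=20 (bin 10100); offset now 34 = byte 4 bit 2; 6 bits remain

Answer: 104 31 16 1 126 20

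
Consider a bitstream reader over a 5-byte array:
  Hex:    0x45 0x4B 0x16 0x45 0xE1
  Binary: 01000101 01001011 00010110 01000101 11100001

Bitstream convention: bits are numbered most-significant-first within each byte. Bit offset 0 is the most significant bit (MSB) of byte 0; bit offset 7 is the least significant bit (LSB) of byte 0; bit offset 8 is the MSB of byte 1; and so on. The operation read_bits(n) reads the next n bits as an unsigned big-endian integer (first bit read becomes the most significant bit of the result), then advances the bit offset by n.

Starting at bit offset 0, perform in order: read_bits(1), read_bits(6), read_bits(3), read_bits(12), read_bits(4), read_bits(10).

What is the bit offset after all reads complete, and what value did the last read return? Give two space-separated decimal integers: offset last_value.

Answer: 36 94

Derivation:
Read 1: bits[0:1] width=1 -> value=0 (bin 0); offset now 1 = byte 0 bit 1; 39 bits remain
Read 2: bits[1:7] width=6 -> value=34 (bin 100010); offset now 7 = byte 0 bit 7; 33 bits remain
Read 3: bits[7:10] width=3 -> value=5 (bin 101); offset now 10 = byte 1 bit 2; 30 bits remain
Read 4: bits[10:22] width=12 -> value=709 (bin 001011000101); offset now 22 = byte 2 bit 6; 18 bits remain
Read 5: bits[22:26] width=4 -> value=9 (bin 1001); offset now 26 = byte 3 bit 2; 14 bits remain
Read 6: bits[26:36] width=10 -> value=94 (bin 0001011110); offset now 36 = byte 4 bit 4; 4 bits remain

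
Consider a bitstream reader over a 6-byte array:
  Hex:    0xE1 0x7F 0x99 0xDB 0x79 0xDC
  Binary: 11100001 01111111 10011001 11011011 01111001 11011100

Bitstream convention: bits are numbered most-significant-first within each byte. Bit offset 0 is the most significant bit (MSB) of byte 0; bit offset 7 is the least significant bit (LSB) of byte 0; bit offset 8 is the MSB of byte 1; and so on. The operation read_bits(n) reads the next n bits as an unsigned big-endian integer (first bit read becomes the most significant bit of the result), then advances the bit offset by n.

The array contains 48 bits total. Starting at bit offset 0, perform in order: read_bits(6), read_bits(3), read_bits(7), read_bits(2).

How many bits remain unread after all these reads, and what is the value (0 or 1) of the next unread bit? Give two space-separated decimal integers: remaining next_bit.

Read 1: bits[0:6] width=6 -> value=56 (bin 111000); offset now 6 = byte 0 bit 6; 42 bits remain
Read 2: bits[6:9] width=3 -> value=2 (bin 010); offset now 9 = byte 1 bit 1; 39 bits remain
Read 3: bits[9:16] width=7 -> value=127 (bin 1111111); offset now 16 = byte 2 bit 0; 32 bits remain
Read 4: bits[16:18] width=2 -> value=2 (bin 10); offset now 18 = byte 2 bit 2; 30 bits remain

Answer: 30 0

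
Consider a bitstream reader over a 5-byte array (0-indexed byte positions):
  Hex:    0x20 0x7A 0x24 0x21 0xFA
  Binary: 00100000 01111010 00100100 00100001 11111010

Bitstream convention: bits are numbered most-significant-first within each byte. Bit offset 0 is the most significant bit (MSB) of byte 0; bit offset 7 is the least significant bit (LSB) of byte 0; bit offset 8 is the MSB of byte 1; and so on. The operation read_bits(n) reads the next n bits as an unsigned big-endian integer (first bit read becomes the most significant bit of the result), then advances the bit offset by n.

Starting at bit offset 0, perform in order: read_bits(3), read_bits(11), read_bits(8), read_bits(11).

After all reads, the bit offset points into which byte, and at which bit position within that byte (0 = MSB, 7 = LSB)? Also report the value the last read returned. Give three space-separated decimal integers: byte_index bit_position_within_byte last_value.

Read 1: bits[0:3] width=3 -> value=1 (bin 001); offset now 3 = byte 0 bit 3; 37 bits remain
Read 2: bits[3:14] width=11 -> value=30 (bin 00000011110); offset now 14 = byte 1 bit 6; 26 bits remain
Read 3: bits[14:22] width=8 -> value=137 (bin 10001001); offset now 22 = byte 2 bit 6; 18 bits remain
Read 4: bits[22:33] width=11 -> value=67 (bin 00001000011); offset now 33 = byte 4 bit 1; 7 bits remain

Answer: 4 1 67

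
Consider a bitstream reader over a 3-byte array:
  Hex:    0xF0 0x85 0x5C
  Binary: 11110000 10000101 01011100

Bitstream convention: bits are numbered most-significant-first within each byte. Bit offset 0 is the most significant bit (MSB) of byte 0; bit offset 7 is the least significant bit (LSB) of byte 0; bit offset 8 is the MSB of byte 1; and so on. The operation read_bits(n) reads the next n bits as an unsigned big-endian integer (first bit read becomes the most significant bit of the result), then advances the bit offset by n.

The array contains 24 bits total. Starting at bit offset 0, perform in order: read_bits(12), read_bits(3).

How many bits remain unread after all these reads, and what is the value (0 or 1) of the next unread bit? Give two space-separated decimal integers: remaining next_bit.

Answer: 9 1

Derivation:
Read 1: bits[0:12] width=12 -> value=3848 (bin 111100001000); offset now 12 = byte 1 bit 4; 12 bits remain
Read 2: bits[12:15] width=3 -> value=2 (bin 010); offset now 15 = byte 1 bit 7; 9 bits remain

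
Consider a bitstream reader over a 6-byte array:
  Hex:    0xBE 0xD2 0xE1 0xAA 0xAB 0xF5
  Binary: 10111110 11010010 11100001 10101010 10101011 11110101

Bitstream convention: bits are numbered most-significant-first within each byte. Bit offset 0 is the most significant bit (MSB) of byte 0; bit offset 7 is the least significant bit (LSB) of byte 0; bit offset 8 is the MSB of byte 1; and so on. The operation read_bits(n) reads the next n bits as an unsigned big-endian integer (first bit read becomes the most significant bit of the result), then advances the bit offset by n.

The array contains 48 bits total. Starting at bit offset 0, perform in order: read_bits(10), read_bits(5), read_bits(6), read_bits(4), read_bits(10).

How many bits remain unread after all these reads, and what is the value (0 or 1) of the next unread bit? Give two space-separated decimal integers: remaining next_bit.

Answer: 13 0

Derivation:
Read 1: bits[0:10] width=10 -> value=763 (bin 1011111011); offset now 10 = byte 1 bit 2; 38 bits remain
Read 2: bits[10:15] width=5 -> value=9 (bin 01001); offset now 15 = byte 1 bit 7; 33 bits remain
Read 3: bits[15:21] width=6 -> value=28 (bin 011100); offset now 21 = byte 2 bit 5; 27 bits remain
Read 4: bits[21:25] width=4 -> value=3 (bin 0011); offset now 25 = byte 3 bit 1; 23 bits remain
Read 5: bits[25:35] width=10 -> value=341 (bin 0101010101); offset now 35 = byte 4 bit 3; 13 bits remain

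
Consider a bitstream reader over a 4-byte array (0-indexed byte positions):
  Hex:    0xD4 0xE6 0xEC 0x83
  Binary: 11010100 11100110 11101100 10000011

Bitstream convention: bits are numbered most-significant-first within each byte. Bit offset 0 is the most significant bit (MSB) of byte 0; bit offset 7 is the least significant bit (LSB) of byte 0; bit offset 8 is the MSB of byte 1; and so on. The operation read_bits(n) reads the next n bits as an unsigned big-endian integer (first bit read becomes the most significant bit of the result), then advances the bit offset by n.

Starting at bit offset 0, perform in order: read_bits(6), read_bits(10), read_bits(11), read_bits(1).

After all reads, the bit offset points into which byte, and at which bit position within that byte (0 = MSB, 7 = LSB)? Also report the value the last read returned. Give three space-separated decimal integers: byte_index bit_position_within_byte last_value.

Answer: 3 4 0

Derivation:
Read 1: bits[0:6] width=6 -> value=53 (bin 110101); offset now 6 = byte 0 bit 6; 26 bits remain
Read 2: bits[6:16] width=10 -> value=230 (bin 0011100110); offset now 16 = byte 2 bit 0; 16 bits remain
Read 3: bits[16:27] width=11 -> value=1892 (bin 11101100100); offset now 27 = byte 3 bit 3; 5 bits remain
Read 4: bits[27:28] width=1 -> value=0 (bin 0); offset now 28 = byte 3 bit 4; 4 bits remain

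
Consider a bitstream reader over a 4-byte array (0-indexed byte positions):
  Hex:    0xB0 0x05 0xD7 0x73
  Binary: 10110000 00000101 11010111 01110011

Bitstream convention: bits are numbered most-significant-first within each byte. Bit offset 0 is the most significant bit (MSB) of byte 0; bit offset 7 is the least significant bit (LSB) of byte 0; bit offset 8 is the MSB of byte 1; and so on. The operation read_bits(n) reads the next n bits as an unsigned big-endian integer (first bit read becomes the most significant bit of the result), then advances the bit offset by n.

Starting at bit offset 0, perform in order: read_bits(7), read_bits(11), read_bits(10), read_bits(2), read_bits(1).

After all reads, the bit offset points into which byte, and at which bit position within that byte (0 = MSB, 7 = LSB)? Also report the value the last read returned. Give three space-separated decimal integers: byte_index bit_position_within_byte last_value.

Read 1: bits[0:7] width=7 -> value=88 (bin 1011000); offset now 7 = byte 0 bit 7; 25 bits remain
Read 2: bits[7:18] width=11 -> value=23 (bin 00000010111); offset now 18 = byte 2 bit 2; 14 bits remain
Read 3: bits[18:28] width=10 -> value=375 (bin 0101110111); offset now 28 = byte 3 bit 4; 4 bits remain
Read 4: bits[28:30] width=2 -> value=0 (bin 00); offset now 30 = byte 3 bit 6; 2 bits remain
Read 5: bits[30:31] width=1 -> value=1 (bin 1); offset now 31 = byte 3 bit 7; 1 bits remain

Answer: 3 7 1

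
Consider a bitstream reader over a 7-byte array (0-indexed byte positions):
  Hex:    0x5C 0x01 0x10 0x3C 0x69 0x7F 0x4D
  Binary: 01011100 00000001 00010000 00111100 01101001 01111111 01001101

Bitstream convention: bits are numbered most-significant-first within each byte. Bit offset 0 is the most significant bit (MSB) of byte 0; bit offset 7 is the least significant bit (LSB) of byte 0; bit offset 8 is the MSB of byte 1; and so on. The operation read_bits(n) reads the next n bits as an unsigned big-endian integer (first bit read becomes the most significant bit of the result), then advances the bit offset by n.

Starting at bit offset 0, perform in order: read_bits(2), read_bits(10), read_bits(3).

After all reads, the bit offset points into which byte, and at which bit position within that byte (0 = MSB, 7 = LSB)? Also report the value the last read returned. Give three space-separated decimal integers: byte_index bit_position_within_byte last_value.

Read 1: bits[0:2] width=2 -> value=1 (bin 01); offset now 2 = byte 0 bit 2; 54 bits remain
Read 2: bits[2:12] width=10 -> value=448 (bin 0111000000); offset now 12 = byte 1 bit 4; 44 bits remain
Read 3: bits[12:15] width=3 -> value=0 (bin 000); offset now 15 = byte 1 bit 7; 41 bits remain

Answer: 1 7 0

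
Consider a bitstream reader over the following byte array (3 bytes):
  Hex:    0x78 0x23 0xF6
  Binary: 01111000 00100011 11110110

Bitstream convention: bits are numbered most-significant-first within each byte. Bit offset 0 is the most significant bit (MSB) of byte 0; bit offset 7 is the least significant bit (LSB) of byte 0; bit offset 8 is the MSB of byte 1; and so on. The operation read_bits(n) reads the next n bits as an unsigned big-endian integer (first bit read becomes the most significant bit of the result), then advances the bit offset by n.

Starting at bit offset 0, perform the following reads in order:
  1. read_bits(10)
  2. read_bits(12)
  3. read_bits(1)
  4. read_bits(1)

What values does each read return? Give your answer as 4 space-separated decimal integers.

Answer: 480 2301 1 0

Derivation:
Read 1: bits[0:10] width=10 -> value=480 (bin 0111100000); offset now 10 = byte 1 bit 2; 14 bits remain
Read 2: bits[10:22] width=12 -> value=2301 (bin 100011111101); offset now 22 = byte 2 bit 6; 2 bits remain
Read 3: bits[22:23] width=1 -> value=1 (bin 1); offset now 23 = byte 2 bit 7; 1 bits remain
Read 4: bits[23:24] width=1 -> value=0 (bin 0); offset now 24 = byte 3 bit 0; 0 bits remain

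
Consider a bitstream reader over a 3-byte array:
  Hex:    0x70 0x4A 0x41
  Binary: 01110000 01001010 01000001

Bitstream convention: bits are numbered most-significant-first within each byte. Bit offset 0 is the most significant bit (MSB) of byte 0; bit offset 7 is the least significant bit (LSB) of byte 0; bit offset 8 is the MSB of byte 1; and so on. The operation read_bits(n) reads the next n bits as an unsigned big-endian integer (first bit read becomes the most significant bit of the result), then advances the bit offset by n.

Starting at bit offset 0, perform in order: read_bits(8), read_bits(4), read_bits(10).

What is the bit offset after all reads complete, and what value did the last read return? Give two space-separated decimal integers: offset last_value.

Answer: 22 656

Derivation:
Read 1: bits[0:8] width=8 -> value=112 (bin 01110000); offset now 8 = byte 1 bit 0; 16 bits remain
Read 2: bits[8:12] width=4 -> value=4 (bin 0100); offset now 12 = byte 1 bit 4; 12 bits remain
Read 3: bits[12:22] width=10 -> value=656 (bin 1010010000); offset now 22 = byte 2 bit 6; 2 bits remain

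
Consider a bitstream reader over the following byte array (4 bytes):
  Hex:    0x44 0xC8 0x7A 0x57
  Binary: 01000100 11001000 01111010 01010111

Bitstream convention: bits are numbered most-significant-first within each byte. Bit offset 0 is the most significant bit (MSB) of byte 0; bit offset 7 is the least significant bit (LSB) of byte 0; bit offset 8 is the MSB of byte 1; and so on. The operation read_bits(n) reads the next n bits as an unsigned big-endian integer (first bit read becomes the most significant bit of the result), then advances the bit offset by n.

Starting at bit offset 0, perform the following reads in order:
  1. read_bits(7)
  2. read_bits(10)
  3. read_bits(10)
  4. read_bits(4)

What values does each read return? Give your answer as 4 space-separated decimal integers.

Read 1: bits[0:7] width=7 -> value=34 (bin 0100010); offset now 7 = byte 0 bit 7; 25 bits remain
Read 2: bits[7:17] width=10 -> value=400 (bin 0110010000); offset now 17 = byte 2 bit 1; 15 bits remain
Read 3: bits[17:27] width=10 -> value=978 (bin 1111010010); offset now 27 = byte 3 bit 3; 5 bits remain
Read 4: bits[27:31] width=4 -> value=11 (bin 1011); offset now 31 = byte 3 bit 7; 1 bits remain

Answer: 34 400 978 11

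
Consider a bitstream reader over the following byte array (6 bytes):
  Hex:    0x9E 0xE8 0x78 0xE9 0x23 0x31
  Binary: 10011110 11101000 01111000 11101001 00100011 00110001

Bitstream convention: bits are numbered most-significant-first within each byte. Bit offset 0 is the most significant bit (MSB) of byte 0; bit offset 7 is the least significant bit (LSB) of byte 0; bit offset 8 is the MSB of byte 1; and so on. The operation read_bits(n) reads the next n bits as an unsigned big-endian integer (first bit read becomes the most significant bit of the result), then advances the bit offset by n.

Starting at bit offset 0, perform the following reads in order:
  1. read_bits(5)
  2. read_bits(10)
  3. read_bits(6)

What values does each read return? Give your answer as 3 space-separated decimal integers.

Answer: 19 884 15

Derivation:
Read 1: bits[0:5] width=5 -> value=19 (bin 10011); offset now 5 = byte 0 bit 5; 43 bits remain
Read 2: bits[5:15] width=10 -> value=884 (bin 1101110100); offset now 15 = byte 1 bit 7; 33 bits remain
Read 3: bits[15:21] width=6 -> value=15 (bin 001111); offset now 21 = byte 2 bit 5; 27 bits remain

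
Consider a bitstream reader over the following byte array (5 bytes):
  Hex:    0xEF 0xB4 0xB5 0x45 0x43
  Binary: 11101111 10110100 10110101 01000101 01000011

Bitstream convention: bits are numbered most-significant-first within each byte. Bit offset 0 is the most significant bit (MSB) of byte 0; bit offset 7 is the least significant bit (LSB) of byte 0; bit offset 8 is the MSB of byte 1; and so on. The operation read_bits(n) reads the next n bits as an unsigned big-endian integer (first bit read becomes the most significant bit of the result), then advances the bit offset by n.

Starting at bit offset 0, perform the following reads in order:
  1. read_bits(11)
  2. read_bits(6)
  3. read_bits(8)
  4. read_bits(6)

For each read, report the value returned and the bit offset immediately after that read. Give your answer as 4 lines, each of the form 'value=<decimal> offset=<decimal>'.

Read 1: bits[0:11] width=11 -> value=1917 (bin 11101111101); offset now 11 = byte 1 bit 3; 29 bits remain
Read 2: bits[11:17] width=6 -> value=41 (bin 101001); offset now 17 = byte 2 bit 1; 23 bits remain
Read 3: bits[17:25] width=8 -> value=106 (bin 01101010); offset now 25 = byte 3 bit 1; 15 bits remain
Read 4: bits[25:31] width=6 -> value=34 (bin 100010); offset now 31 = byte 3 bit 7; 9 bits remain

Answer: value=1917 offset=11
value=41 offset=17
value=106 offset=25
value=34 offset=31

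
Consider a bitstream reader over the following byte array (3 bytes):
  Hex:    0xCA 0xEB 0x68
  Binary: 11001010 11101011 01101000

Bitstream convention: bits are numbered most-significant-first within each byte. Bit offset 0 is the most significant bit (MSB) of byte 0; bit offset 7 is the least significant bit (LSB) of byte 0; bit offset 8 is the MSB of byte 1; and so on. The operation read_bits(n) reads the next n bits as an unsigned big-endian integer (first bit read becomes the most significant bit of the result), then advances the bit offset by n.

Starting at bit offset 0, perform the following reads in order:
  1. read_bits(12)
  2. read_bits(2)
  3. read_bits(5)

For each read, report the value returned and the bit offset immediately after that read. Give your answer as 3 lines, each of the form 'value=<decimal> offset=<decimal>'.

Answer: value=3246 offset=12
value=2 offset=14
value=27 offset=19

Derivation:
Read 1: bits[0:12] width=12 -> value=3246 (bin 110010101110); offset now 12 = byte 1 bit 4; 12 bits remain
Read 2: bits[12:14] width=2 -> value=2 (bin 10); offset now 14 = byte 1 bit 6; 10 bits remain
Read 3: bits[14:19] width=5 -> value=27 (bin 11011); offset now 19 = byte 2 bit 3; 5 bits remain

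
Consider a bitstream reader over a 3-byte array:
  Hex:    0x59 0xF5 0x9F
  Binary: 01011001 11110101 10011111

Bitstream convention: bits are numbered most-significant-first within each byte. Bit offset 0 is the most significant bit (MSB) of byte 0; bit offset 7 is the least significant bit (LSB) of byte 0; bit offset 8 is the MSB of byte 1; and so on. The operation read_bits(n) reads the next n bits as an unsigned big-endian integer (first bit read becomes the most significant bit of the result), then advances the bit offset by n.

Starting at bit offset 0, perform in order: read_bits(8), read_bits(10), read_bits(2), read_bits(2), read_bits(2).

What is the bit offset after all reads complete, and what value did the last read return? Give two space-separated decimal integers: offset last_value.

Answer: 24 3

Derivation:
Read 1: bits[0:8] width=8 -> value=89 (bin 01011001); offset now 8 = byte 1 bit 0; 16 bits remain
Read 2: bits[8:18] width=10 -> value=982 (bin 1111010110); offset now 18 = byte 2 bit 2; 6 bits remain
Read 3: bits[18:20] width=2 -> value=1 (bin 01); offset now 20 = byte 2 bit 4; 4 bits remain
Read 4: bits[20:22] width=2 -> value=3 (bin 11); offset now 22 = byte 2 bit 6; 2 bits remain
Read 5: bits[22:24] width=2 -> value=3 (bin 11); offset now 24 = byte 3 bit 0; 0 bits remain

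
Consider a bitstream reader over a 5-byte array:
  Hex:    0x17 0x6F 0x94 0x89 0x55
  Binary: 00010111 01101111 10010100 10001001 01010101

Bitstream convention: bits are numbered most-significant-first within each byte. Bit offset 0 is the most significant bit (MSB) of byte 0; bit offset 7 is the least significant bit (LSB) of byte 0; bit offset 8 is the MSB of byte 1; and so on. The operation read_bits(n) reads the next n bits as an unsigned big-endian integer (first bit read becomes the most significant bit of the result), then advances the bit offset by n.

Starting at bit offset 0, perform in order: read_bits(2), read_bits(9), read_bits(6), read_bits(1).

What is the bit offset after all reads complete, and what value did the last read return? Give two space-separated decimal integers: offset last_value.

Read 1: bits[0:2] width=2 -> value=0 (bin 00); offset now 2 = byte 0 bit 2; 38 bits remain
Read 2: bits[2:11] width=9 -> value=187 (bin 010111011); offset now 11 = byte 1 bit 3; 29 bits remain
Read 3: bits[11:17] width=6 -> value=31 (bin 011111); offset now 17 = byte 2 bit 1; 23 bits remain
Read 4: bits[17:18] width=1 -> value=0 (bin 0); offset now 18 = byte 2 bit 2; 22 bits remain

Answer: 18 0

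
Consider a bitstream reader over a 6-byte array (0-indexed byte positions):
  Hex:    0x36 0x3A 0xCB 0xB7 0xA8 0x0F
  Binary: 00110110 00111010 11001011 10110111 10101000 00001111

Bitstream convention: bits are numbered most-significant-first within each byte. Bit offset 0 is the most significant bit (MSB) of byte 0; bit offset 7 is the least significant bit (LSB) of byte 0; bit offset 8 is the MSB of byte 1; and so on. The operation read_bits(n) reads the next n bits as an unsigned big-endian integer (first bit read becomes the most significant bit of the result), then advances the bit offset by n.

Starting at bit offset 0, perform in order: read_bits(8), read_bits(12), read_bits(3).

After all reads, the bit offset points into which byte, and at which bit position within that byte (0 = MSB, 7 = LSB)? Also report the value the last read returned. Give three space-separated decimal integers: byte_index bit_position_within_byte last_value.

Read 1: bits[0:8] width=8 -> value=54 (bin 00110110); offset now 8 = byte 1 bit 0; 40 bits remain
Read 2: bits[8:20] width=12 -> value=940 (bin 001110101100); offset now 20 = byte 2 bit 4; 28 bits remain
Read 3: bits[20:23] width=3 -> value=5 (bin 101); offset now 23 = byte 2 bit 7; 25 bits remain

Answer: 2 7 5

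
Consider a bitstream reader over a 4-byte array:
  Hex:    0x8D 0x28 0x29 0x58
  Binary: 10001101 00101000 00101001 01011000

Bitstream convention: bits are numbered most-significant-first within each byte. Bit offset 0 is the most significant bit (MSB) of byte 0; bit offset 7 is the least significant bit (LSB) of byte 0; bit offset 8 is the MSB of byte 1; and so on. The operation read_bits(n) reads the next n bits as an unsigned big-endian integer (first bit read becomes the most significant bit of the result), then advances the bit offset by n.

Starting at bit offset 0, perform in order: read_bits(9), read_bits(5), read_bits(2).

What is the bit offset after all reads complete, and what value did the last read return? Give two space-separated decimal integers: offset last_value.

Answer: 16 0

Derivation:
Read 1: bits[0:9] width=9 -> value=282 (bin 100011010); offset now 9 = byte 1 bit 1; 23 bits remain
Read 2: bits[9:14] width=5 -> value=10 (bin 01010); offset now 14 = byte 1 bit 6; 18 bits remain
Read 3: bits[14:16] width=2 -> value=0 (bin 00); offset now 16 = byte 2 bit 0; 16 bits remain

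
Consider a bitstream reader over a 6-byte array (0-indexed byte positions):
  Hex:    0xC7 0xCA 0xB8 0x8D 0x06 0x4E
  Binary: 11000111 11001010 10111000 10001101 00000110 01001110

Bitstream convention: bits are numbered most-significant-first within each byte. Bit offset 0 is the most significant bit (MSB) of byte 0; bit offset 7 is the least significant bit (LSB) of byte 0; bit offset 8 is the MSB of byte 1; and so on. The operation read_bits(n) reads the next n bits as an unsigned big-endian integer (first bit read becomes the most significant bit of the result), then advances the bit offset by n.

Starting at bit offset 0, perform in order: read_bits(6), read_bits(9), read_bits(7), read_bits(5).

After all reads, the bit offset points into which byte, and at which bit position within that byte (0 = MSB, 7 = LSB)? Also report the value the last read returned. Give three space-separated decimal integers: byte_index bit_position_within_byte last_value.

Answer: 3 3 4

Derivation:
Read 1: bits[0:6] width=6 -> value=49 (bin 110001); offset now 6 = byte 0 bit 6; 42 bits remain
Read 2: bits[6:15] width=9 -> value=485 (bin 111100101); offset now 15 = byte 1 bit 7; 33 bits remain
Read 3: bits[15:22] width=7 -> value=46 (bin 0101110); offset now 22 = byte 2 bit 6; 26 bits remain
Read 4: bits[22:27] width=5 -> value=4 (bin 00100); offset now 27 = byte 3 bit 3; 21 bits remain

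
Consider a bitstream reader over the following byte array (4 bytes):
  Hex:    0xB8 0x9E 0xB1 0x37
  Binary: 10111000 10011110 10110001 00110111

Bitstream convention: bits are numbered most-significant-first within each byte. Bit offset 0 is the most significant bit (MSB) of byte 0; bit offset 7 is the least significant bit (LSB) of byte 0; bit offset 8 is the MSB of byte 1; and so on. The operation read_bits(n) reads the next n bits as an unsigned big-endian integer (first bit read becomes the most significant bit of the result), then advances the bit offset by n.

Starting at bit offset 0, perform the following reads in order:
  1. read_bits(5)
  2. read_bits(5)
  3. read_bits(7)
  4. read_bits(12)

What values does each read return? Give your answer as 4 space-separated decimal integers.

Answer: 23 2 61 1574

Derivation:
Read 1: bits[0:5] width=5 -> value=23 (bin 10111); offset now 5 = byte 0 bit 5; 27 bits remain
Read 2: bits[5:10] width=5 -> value=2 (bin 00010); offset now 10 = byte 1 bit 2; 22 bits remain
Read 3: bits[10:17] width=7 -> value=61 (bin 0111101); offset now 17 = byte 2 bit 1; 15 bits remain
Read 4: bits[17:29] width=12 -> value=1574 (bin 011000100110); offset now 29 = byte 3 bit 5; 3 bits remain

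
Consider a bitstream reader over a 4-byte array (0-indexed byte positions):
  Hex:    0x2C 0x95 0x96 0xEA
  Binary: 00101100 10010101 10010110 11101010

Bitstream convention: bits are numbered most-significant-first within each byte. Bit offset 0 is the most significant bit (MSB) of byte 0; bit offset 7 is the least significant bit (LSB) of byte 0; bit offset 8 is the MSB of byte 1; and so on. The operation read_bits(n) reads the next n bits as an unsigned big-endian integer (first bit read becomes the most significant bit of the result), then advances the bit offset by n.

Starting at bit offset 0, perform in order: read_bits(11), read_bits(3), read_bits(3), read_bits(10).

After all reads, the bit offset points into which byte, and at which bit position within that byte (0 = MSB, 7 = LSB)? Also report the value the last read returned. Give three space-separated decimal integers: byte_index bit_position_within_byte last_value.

Read 1: bits[0:11] width=11 -> value=356 (bin 00101100100); offset now 11 = byte 1 bit 3; 21 bits remain
Read 2: bits[11:14] width=3 -> value=5 (bin 101); offset now 14 = byte 1 bit 6; 18 bits remain
Read 3: bits[14:17] width=3 -> value=3 (bin 011); offset now 17 = byte 2 bit 1; 15 bits remain
Read 4: bits[17:27] width=10 -> value=183 (bin 0010110111); offset now 27 = byte 3 bit 3; 5 bits remain

Answer: 3 3 183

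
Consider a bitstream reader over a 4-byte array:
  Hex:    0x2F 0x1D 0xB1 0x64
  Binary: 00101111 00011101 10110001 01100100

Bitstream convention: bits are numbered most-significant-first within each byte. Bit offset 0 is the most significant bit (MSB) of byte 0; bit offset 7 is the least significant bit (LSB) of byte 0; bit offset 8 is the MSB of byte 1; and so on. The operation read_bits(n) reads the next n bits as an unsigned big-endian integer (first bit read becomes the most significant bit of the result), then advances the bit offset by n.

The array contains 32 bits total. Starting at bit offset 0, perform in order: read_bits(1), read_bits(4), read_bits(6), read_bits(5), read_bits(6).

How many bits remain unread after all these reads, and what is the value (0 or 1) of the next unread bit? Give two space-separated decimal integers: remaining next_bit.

Read 1: bits[0:1] width=1 -> value=0 (bin 0); offset now 1 = byte 0 bit 1; 31 bits remain
Read 2: bits[1:5] width=4 -> value=5 (bin 0101); offset now 5 = byte 0 bit 5; 27 bits remain
Read 3: bits[5:11] width=6 -> value=56 (bin 111000); offset now 11 = byte 1 bit 3; 21 bits remain
Read 4: bits[11:16] width=5 -> value=29 (bin 11101); offset now 16 = byte 2 bit 0; 16 bits remain
Read 5: bits[16:22] width=6 -> value=44 (bin 101100); offset now 22 = byte 2 bit 6; 10 bits remain

Answer: 10 0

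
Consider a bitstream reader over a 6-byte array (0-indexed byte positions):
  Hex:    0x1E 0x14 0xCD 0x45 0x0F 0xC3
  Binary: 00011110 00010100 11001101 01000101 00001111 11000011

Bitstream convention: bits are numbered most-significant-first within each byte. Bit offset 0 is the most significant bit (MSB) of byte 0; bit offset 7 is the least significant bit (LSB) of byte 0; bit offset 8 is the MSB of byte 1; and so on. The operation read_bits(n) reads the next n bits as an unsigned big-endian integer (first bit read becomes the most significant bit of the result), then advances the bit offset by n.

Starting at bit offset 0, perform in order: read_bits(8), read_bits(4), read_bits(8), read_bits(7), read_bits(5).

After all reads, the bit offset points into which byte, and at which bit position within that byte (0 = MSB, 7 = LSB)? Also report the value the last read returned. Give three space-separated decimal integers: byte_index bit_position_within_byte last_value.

Read 1: bits[0:8] width=8 -> value=30 (bin 00011110); offset now 8 = byte 1 bit 0; 40 bits remain
Read 2: bits[8:12] width=4 -> value=1 (bin 0001); offset now 12 = byte 1 bit 4; 36 bits remain
Read 3: bits[12:20] width=8 -> value=76 (bin 01001100); offset now 20 = byte 2 bit 4; 28 bits remain
Read 4: bits[20:27] width=7 -> value=106 (bin 1101010); offset now 27 = byte 3 bit 3; 21 bits remain
Read 5: bits[27:32] width=5 -> value=5 (bin 00101); offset now 32 = byte 4 bit 0; 16 bits remain

Answer: 4 0 5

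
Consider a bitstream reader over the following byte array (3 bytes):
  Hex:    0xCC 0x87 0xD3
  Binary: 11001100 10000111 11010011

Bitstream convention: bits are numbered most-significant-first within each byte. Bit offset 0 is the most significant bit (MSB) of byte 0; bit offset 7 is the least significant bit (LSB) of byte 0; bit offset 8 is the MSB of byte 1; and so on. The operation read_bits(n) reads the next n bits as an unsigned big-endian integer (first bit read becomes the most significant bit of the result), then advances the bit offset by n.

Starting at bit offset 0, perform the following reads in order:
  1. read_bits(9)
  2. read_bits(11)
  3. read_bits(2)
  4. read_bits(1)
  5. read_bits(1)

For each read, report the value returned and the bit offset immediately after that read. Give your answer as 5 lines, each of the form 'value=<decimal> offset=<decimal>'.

Read 1: bits[0:9] width=9 -> value=409 (bin 110011001); offset now 9 = byte 1 bit 1; 15 bits remain
Read 2: bits[9:20] width=11 -> value=125 (bin 00001111101); offset now 20 = byte 2 bit 4; 4 bits remain
Read 3: bits[20:22] width=2 -> value=0 (bin 00); offset now 22 = byte 2 bit 6; 2 bits remain
Read 4: bits[22:23] width=1 -> value=1 (bin 1); offset now 23 = byte 2 bit 7; 1 bits remain
Read 5: bits[23:24] width=1 -> value=1 (bin 1); offset now 24 = byte 3 bit 0; 0 bits remain

Answer: value=409 offset=9
value=125 offset=20
value=0 offset=22
value=1 offset=23
value=1 offset=24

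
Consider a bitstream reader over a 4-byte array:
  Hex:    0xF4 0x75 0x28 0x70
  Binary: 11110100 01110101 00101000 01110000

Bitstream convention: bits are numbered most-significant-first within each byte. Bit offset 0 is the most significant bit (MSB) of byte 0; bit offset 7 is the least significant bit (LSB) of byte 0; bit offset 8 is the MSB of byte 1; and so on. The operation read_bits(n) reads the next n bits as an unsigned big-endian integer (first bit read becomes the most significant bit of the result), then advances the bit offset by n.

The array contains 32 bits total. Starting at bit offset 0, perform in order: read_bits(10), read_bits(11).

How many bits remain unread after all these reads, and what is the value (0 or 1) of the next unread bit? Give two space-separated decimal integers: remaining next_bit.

Read 1: bits[0:10] width=10 -> value=977 (bin 1111010001); offset now 10 = byte 1 bit 2; 22 bits remain
Read 2: bits[10:21] width=11 -> value=1701 (bin 11010100101); offset now 21 = byte 2 bit 5; 11 bits remain

Answer: 11 0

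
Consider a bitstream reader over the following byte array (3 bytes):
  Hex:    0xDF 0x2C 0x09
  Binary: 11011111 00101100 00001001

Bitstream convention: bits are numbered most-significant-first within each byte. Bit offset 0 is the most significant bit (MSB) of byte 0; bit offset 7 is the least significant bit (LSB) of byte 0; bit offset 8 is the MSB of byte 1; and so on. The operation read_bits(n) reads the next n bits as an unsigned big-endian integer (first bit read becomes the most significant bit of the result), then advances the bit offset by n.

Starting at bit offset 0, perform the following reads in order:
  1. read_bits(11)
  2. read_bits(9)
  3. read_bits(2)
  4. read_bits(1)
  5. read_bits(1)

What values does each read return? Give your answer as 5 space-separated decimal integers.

Read 1: bits[0:11] width=11 -> value=1785 (bin 11011111001); offset now 11 = byte 1 bit 3; 13 bits remain
Read 2: bits[11:20] width=9 -> value=192 (bin 011000000); offset now 20 = byte 2 bit 4; 4 bits remain
Read 3: bits[20:22] width=2 -> value=2 (bin 10); offset now 22 = byte 2 bit 6; 2 bits remain
Read 4: bits[22:23] width=1 -> value=0 (bin 0); offset now 23 = byte 2 bit 7; 1 bits remain
Read 5: bits[23:24] width=1 -> value=1 (bin 1); offset now 24 = byte 3 bit 0; 0 bits remain

Answer: 1785 192 2 0 1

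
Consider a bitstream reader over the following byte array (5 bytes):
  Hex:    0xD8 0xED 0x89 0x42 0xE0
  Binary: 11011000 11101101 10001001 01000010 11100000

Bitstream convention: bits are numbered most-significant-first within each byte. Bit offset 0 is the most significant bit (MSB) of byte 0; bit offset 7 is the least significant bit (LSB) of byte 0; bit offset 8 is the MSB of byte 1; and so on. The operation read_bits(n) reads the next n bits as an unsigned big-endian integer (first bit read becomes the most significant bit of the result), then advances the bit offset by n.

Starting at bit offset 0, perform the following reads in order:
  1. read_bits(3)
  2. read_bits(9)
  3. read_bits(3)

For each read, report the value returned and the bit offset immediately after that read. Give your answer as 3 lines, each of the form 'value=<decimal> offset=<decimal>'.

Read 1: bits[0:3] width=3 -> value=6 (bin 110); offset now 3 = byte 0 bit 3; 37 bits remain
Read 2: bits[3:12] width=9 -> value=398 (bin 110001110); offset now 12 = byte 1 bit 4; 28 bits remain
Read 3: bits[12:15] width=3 -> value=6 (bin 110); offset now 15 = byte 1 bit 7; 25 bits remain

Answer: value=6 offset=3
value=398 offset=12
value=6 offset=15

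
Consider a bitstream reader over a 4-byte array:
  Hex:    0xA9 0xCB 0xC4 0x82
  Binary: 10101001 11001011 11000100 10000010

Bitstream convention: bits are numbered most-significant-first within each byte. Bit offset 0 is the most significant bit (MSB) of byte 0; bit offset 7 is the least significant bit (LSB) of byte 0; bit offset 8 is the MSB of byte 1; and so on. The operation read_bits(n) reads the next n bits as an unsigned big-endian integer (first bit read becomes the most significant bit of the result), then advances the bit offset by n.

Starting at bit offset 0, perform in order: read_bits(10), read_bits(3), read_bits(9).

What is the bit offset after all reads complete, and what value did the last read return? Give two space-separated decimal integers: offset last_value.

Answer: 22 241

Derivation:
Read 1: bits[0:10] width=10 -> value=679 (bin 1010100111); offset now 10 = byte 1 bit 2; 22 bits remain
Read 2: bits[10:13] width=3 -> value=1 (bin 001); offset now 13 = byte 1 bit 5; 19 bits remain
Read 3: bits[13:22] width=9 -> value=241 (bin 011110001); offset now 22 = byte 2 bit 6; 10 bits remain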